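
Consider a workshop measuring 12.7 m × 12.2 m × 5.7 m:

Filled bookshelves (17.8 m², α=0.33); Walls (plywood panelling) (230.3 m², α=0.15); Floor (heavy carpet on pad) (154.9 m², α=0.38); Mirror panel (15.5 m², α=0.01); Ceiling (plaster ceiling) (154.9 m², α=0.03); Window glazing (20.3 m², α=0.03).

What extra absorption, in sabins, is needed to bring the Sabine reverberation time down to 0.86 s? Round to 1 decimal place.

Summing Sᵢαᵢ: 5.874 + 34.545 + 58.862 + 0.155 + 4.647 + 0.609 → A₁ = 104.692 sabins.
For T = 0.86 s, need A₂ = 0.161·V/T = 0.161·883.158/0.86 = 165.335 sabins.
ΔA = A₂ − A₁ = 165.335 − 104.692 = 60.6 sabins.

60.6 sabins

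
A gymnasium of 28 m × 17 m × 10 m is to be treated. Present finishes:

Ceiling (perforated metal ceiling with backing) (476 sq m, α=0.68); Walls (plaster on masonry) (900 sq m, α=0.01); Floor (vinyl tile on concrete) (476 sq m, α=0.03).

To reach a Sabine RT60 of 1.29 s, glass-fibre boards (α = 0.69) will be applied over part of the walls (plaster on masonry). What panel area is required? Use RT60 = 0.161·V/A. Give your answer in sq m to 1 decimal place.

363.4

Equivalent absorption area: A₁ = 476×0.68 + 900×0.01 + 476×0.03 = 346.960 sq m.
Required A₂ = 0.161·4760/1.29 = 594.078 sabins.
ΔA needed = 594.078 − 346.960 = 247.118 sabins.
Net gain per sq m: Δα = 0.69 − 0.01 = 0.68.
Area = ΔA/Δα = 247.118/0.68 = 363.4 sq m.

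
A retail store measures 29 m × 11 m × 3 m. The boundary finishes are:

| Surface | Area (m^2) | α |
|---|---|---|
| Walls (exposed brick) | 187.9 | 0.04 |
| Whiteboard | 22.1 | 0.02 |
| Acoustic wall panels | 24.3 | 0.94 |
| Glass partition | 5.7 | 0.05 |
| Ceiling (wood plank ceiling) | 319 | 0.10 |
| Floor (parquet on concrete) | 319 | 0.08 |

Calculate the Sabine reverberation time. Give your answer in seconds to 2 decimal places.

1.74 seconds

A = Σ Sᵢαᵢ = 187.9×0.04 + 22.1×0.02 + 24.3×0.94 + 5.7×0.05 + 319×0.10 + 319×0.08 = 88.505 sabins.
Room volume: 957 m³.
RT60 = 0.161 · V / A = 0.161 × 957 / 88.505 = 1.74 s.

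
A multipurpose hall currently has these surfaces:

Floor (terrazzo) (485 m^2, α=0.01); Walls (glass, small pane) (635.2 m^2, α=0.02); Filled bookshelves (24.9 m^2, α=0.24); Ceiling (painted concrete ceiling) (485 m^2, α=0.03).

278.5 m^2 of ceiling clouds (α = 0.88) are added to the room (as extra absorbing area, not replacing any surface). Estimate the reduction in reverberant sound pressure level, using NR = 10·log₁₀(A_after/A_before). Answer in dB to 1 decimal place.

A_before = Σ Sᵢαᵢ = 485×0.01 + 635.2×0.02 + 24.9×0.24 + 485×0.03 = 38.080 sabins.
Treatment contributes 278.5·0.88 = 245.080 sabins.
A_after = 38.080 + 245.080 = 283.160 sabins.
NR = 10·log₁₀(283.160/38.080) = 8.7 dB.

8.7 dB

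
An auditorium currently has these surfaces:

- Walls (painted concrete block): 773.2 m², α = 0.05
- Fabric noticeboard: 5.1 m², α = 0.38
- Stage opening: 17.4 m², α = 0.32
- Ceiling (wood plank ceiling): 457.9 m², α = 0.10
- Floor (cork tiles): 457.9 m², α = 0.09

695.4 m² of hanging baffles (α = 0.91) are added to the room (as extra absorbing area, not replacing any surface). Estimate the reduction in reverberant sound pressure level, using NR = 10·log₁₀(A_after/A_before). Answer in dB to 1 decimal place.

7.6 dB

A_before = Σ Sᵢαᵢ = 773.2·0.05 + 5.1·0.38 + 17.4·0.32 + 457.9·0.10 + 457.9·0.09 = 133.167 sabins.
Added absorption = 695.4 × 0.91 = 632.814 sabins.
New total A_after = 765.981 sabins.
NR = 10·log₁₀(765.981/133.167) = 7.6 dB.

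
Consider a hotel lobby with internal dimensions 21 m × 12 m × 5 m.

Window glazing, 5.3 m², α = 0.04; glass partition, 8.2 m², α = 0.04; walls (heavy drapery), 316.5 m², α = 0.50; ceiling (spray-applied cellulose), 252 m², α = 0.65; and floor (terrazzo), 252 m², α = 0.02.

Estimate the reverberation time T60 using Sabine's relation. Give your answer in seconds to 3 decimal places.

0.619 seconds

Total absorption A = 5.3×0.04 + 8.2×0.04 + 316.5×0.50 + 252×0.65 + 252×0.02
  = 0.212 + 0.328 + 158.250 + 163.800 + 5.040 = 327.630 m² sabins.
Volume V = 21 × 12 × 5 = 1260 m³.
T = 0.161 V/A = 0.161·1260/327.630 = 0.619 s.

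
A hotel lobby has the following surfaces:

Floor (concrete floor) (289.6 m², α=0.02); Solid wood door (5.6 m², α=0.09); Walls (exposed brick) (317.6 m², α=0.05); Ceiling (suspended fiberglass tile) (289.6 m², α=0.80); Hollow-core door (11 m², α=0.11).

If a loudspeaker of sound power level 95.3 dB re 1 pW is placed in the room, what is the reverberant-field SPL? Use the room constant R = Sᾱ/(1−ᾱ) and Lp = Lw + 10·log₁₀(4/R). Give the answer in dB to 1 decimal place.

A = 255.066 sabins; S = 913.4 m².
ᾱ = 255.066/913.4 = 0.2792; R = Sᾱ/(1−ᾱ) = 255.066/(1−0.2792) = 353.865 m².
Lp = Lw + 10 log₁₀(4/R) = 95.3 -19.47 = 75.8 dB.

75.8 dB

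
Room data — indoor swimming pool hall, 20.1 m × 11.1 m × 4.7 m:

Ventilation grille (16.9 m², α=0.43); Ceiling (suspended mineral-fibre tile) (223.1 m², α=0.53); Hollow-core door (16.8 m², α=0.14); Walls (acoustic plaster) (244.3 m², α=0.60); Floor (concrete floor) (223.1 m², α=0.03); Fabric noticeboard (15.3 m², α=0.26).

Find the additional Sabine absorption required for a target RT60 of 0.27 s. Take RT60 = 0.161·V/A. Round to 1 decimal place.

340.2 sabins

Summing Sᵢαᵢ: 7.267 + 118.243 + 2.352 + 146.580 + 6.693 + 3.978 → A₁ = 285.113 sabins.
For T = 0.27 s, need A₂ = 0.161·V/T = 0.161·1048.617/0.27 = 625.286 sabins.
Shortfall: 625.286 − 285.113 = 340.2 sabins.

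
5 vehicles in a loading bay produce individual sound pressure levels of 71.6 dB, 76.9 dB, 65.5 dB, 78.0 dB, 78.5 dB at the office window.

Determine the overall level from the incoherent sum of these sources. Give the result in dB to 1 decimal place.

83.0 dB

Sum in the linear (power) domain: Σ 10^(Lᵢ/10) = 10^(71.6/10) + 10^(76.9/10) + 10^(65.5/10) + 10^(78.0/10) + 10^(78.5/10) = 2.009e+08.
Back to dB: 10·log₁₀ Σ = 83.0 dB.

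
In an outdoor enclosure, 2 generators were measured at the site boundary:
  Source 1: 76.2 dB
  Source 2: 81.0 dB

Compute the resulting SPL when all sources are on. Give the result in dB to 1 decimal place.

Converting to relative power and adding: 10^(76.2/10) + 10^(81.0/10) = 1.676e+08.
Combined level = 10 log₁₀(1.676e+08) = 82.2 dB.

82.2 dB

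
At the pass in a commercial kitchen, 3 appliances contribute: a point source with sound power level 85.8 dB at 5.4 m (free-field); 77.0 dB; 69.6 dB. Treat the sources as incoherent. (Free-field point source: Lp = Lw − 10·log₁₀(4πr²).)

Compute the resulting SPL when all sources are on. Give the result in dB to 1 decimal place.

Source at 5.4 m: Lp = 85.8 − 10·log₁₀(4π·5.4²) = 85.8 − 10·log₁₀(366.435) = 60.2 dB.
Sum in the linear (power) domain: Σ 10^(Lᵢ/10) = 10^(60.2/10) + 10^(77.0/10) + 10^(69.6/10) = 6.029e+07.
Combined level = 10 log₁₀(6.029e+07) = 77.8 dB.

77.8 dB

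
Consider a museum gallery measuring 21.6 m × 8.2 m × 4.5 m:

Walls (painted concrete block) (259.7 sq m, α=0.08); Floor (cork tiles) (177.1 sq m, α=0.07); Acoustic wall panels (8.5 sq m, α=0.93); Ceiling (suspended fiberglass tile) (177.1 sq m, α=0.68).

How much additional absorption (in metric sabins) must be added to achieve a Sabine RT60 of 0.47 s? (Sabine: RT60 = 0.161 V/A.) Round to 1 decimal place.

Equivalent absorption area: A₁ = 259.7·0.08 + 177.1·0.07 + 8.5·0.93 + 177.1·0.68 = 161.506 sq m.
V = 797.04 m³. Required absorption A₂ = 0.161 × 797.04 / 0.47 = 273.029 sabins.
Shortfall: 273.029 − 161.506 = 111.5 sabins.

111.5 sabins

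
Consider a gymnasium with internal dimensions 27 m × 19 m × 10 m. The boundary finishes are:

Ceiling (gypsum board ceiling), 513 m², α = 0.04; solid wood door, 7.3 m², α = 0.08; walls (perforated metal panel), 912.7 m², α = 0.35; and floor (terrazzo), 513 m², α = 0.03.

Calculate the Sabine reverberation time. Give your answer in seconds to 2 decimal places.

2.32 sec

Equivalent absorption area: A = 513×0.04 + 7.3×0.08 + 912.7×0.35 + 513×0.03 = 355.939 m².
Room volume: 5130 m³.
T = 0.161 V/A = 0.161·5130/355.939 = 2.32 s.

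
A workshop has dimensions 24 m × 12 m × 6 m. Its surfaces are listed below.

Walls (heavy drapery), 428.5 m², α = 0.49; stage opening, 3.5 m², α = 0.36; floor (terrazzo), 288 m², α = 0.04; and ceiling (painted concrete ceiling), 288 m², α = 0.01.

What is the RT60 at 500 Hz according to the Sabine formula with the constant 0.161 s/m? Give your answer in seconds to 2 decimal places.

1.23 seconds

Summing Sᵢαᵢ: 209.965 + 1.260 + 11.520 + 2.880 → A = 225.625 sabins.
Volume V = 24 × 12 × 6 = 1728 m³.
Sabine: RT60 = 0.161 × 1728 / 225.625 = 1.23 s.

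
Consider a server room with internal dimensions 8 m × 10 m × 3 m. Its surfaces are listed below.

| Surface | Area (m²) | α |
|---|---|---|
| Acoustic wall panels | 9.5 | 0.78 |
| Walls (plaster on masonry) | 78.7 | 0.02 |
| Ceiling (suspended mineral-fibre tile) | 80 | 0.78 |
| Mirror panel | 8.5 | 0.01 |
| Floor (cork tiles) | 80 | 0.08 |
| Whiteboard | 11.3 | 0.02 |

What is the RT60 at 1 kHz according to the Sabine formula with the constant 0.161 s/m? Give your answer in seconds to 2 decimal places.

0.49 sec

Total absorption A = 9.5*0.78 + 78.7*0.02 + 80*0.78 + 8.5*0.01 + 80*0.08 + 11.3*0.02
  = 7.410 + 1.574 + 62.400 + 0.085 + 6.400 + 0.226 = 78.095 m² sabins.
V = 8·10·3 = 240 m³.
RT60 = 0.161 · V / A = 0.161 × 240 / 78.095 = 0.49 s.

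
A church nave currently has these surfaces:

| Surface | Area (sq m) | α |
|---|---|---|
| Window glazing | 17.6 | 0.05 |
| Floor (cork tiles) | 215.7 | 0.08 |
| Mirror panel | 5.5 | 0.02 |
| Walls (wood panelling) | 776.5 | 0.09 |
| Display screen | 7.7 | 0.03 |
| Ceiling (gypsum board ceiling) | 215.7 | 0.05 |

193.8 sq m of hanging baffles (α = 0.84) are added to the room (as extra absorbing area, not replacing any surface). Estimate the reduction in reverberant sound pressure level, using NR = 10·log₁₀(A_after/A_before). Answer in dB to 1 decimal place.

A_before = Σ Sᵢαᵢ = 17.6*0.05 + 215.7*0.08 + 5.5*0.02 + 776.5*0.09 + 7.7*0.03 + 215.7*0.05 = 99.147 sabins.
Treatment contributes 193.8·0.84 = 162.792 sabins.
A_after = 99.147 + 162.792 = 261.939 sabins.
NR = 10·log₁₀(261.939/99.147) = 4.2 dB.

4.2 dB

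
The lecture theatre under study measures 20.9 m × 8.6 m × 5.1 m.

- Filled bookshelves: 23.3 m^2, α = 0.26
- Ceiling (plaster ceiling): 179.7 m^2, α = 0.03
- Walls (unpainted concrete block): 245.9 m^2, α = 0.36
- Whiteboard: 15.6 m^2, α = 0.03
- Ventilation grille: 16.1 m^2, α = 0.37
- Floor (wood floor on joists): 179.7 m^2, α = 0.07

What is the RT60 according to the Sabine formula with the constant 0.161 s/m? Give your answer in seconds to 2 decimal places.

Total absorption A = 23.3*0.26 + 179.7*0.03 + 245.9*0.36 + 15.6*0.03 + 16.1*0.37 + 179.7*0.07
  = 6.058 + 5.391 + 88.524 + 0.468 + 5.957 + 12.579 = 118.977 m^2 sabins.
V = 20.9·8.6·5.1 = 916.674 m³.
T = 0.161 V/A = 0.161·916.674/118.977 = 1.24 s.

1.24 sec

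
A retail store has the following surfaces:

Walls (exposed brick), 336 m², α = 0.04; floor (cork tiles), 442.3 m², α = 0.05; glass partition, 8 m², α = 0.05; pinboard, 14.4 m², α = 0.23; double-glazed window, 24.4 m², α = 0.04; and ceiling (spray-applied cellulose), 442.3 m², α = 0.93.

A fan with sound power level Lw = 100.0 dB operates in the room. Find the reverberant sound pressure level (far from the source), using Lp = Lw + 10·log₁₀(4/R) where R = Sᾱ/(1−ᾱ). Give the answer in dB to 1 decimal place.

77.6 dB

A = 451.582 sabins; S = 1267.4 m².
ᾱ = 0.3563, so room constant R = A/(1−ᾱ) = 701.541 m².
Lp = 100.0 + 10·log₁₀(4/701.541) = 100.0 + (-22.44) = 77.6 dB.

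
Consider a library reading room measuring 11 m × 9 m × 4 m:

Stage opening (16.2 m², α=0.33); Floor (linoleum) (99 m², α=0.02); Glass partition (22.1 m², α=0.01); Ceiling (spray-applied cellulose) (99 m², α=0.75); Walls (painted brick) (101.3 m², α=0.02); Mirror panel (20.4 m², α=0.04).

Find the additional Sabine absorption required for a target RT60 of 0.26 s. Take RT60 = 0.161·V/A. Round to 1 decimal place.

Summing Sᵢαᵢ: 5.346 + 1.980 + 0.221 + 74.250 + 2.026 + 0.816 → A₁ = 84.639 sabins.
For T = 0.26 s, need A₂ = 0.161·V/T = 0.161·396/0.26 = 245.215 sabins.
Shortfall: 245.215 − 84.639 = 160.6 sabins.

160.6 sabins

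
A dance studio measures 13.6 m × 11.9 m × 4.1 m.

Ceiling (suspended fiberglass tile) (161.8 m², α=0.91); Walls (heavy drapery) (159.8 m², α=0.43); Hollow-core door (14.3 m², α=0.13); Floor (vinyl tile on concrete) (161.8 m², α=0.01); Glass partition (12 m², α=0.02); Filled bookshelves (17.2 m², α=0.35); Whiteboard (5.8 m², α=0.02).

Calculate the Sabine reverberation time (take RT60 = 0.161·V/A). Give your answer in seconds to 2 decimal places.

0.47 s

Summing Sᵢαᵢ: 147.238 + 68.714 + 1.859 + 1.618 + 0.240 + 6.020 + 0.116 → A = 225.805 sabins.
Volume V = 13.6 × 11.9 × 4.1 = 663.544 m³.
RT60 = 0.161 · V / A = 0.161 × 663.544 / 225.805 = 0.47 s.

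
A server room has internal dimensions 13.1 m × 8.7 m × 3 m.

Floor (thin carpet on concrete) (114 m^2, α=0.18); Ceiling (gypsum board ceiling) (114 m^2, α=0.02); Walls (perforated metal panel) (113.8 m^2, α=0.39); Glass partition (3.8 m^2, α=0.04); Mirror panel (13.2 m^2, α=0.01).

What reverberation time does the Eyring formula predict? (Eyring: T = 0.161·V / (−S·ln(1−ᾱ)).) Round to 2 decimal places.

S = Σ Sᵢ = 358.8 m^2.
Σ(Sᵢαᵢ) = 114·0.18 + 114·0.02 + 113.8·0.39 + 3.8·0.04 + 13.2·0.01 = 67.466.
Mean coefficient ᾱ = A/S = 0.1880.
Eyring denominator: −S ln(1−ᾱ) = 74.722.
V = 13.1 × 8.7 × 3 = 341.91 m³.
RT60 = 0.161 × 341.91 / 74.722 = 0.74 s.

0.74 s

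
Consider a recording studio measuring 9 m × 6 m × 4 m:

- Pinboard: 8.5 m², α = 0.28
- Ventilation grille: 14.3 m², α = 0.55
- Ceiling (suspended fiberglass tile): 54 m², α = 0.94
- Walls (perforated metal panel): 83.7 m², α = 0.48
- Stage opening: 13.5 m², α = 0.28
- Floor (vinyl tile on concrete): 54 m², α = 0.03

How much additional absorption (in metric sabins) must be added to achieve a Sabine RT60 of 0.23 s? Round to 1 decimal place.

44.6 sabins

A₁ = Σ Sᵢαᵢ = 8.5×0.28 + 14.3×0.55 + 54×0.94 + 83.7×0.48 + 13.5×0.28 + 54×0.03 = 106.581 sabins.
For T = 0.23 s, need A₂ = 0.161·V/T = 0.161·216/0.23 = 151.200 sabins.
ΔA = A₂ − A₁ = 151.200 − 106.581 = 44.6 sabins.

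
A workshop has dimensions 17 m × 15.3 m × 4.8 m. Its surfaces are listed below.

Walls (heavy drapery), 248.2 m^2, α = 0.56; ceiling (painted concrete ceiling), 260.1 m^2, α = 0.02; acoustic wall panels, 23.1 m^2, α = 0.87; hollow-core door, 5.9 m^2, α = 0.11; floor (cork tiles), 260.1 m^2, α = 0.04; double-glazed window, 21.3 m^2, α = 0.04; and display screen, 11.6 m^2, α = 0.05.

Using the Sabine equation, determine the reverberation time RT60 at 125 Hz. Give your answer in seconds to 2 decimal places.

Total absorption A = 248.2×0.56 + 260.1×0.02 + 23.1×0.87 + 5.9×0.11 + 260.1×0.04 + 21.3×0.04 + 11.6×0.05
  = 138.992 + 5.202 + 20.097 + 0.649 + 10.404 + 0.852 + 0.580 = 176.776 m^2 sabins.
Volume V = 17 × 15.3 × 4.8 = 1248.48 m³.
RT60 = 0.161 · V / A = 0.161 × 1248.48 / 176.776 = 1.14 s.

1.14 s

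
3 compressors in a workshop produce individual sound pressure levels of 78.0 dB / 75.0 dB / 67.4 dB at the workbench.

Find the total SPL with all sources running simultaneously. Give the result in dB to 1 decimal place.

80.0 dB

Σ 10^(Lᵢ/10) = 1.002e+08.
Back to dB: 10·log₁₀ Σ = 80.0 dB.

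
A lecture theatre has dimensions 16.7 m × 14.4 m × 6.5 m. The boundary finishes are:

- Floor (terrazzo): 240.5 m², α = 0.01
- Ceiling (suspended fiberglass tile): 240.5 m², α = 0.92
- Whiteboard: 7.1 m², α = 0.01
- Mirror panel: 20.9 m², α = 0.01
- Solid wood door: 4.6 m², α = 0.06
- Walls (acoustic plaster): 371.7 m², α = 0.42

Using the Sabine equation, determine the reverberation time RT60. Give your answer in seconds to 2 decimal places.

0.66 sec

Equivalent absorption area: A = 240.5·0.01 + 240.5·0.92 + 7.1·0.01 + 20.9·0.01 + 4.6·0.06 + 371.7·0.42 = 380.335 m².
Room volume: 1563.12 m³.
Sabine: RT60 = 0.161 × 1563.12 / 380.335 = 0.66 s.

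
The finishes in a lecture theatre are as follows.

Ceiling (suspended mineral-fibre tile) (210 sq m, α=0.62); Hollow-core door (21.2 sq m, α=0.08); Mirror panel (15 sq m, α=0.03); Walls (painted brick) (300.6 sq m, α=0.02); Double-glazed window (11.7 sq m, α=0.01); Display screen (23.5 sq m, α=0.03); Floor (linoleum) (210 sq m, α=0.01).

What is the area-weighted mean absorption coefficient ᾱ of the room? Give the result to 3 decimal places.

0.178

Total surface area S = 792.0 sq m.
Weighted sum Σ Sα = 141.280.
ᾱ = A/S = 0.178.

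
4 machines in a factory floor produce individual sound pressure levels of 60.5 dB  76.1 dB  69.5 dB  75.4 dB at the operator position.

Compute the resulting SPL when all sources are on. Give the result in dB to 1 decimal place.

79.3 dB

Sum in the linear (power) domain: Σ 10^(Lᵢ/10) = 10^(60.5/10) + 10^(76.1/10) + 10^(69.5/10) + 10^(75.4/10) = 8.545e+07.
Combined level = 10 log₁₀(8.545e+07) = 79.3 dB.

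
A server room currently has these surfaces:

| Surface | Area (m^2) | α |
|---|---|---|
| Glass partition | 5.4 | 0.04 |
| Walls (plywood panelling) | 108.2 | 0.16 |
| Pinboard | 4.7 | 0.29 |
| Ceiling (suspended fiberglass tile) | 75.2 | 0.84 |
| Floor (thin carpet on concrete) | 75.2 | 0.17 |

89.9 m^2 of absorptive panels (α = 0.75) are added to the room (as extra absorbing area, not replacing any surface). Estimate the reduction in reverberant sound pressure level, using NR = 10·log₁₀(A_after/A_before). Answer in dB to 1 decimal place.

2.3 dB

Total absorption A_before = 5.4·0.04 + 108.2·0.16 + 4.7·0.29 + 75.2·0.84 + 75.2·0.17
  = 0.216 + 17.312 + 1.363 + 63.168 + 12.784 = 94.843 m^2 sabins.
Added absorption = 89.9 × 0.75 = 67.425 sabins.
New total A_after = 162.268 sabins.
Reduction = 10 log₁₀(A_after/A_before) = 10 log₁₀(1.7109) = 2.3 dB.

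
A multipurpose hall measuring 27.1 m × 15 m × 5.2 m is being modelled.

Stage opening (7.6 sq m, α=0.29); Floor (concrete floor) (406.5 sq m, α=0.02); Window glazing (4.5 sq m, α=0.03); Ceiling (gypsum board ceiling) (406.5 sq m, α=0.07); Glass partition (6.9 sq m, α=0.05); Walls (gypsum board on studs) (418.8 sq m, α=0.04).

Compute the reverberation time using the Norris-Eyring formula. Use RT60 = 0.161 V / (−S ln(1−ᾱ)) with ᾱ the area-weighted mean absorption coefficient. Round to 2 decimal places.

5.94 sec

S = Σ Sᵢ = 1250.8 sq m.
Σ(Sᵢαᵢ) = 7.6×0.29 + 406.5×0.02 + 4.5×0.03 + 406.5×0.07 + 6.9×0.05 + 418.8×0.04 = 56.021.
Mean coefficient ᾱ = A/S = 0.0448.
Eyring denominator: −S ln(1−ᾱ) = 57.330.
V = 27.1 × 15 × 5.2 = 2113.8 m³.
T = 0.161·V/[−S·ln(1−ᾱ)] = 0.161·2113.8/57.330 = 5.94 s.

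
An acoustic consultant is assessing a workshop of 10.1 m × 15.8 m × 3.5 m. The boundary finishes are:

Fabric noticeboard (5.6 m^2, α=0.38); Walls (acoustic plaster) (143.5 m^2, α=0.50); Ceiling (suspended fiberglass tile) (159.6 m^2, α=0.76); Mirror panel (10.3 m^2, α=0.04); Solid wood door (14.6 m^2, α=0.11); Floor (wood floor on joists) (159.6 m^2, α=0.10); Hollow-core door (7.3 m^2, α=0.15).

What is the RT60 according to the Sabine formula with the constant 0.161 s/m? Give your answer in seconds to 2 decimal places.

A = Σ Sᵢαᵢ = 5.6×0.38 + 143.5×0.50 + 159.6×0.76 + 10.3×0.04 + 14.6×0.11 + 159.6×0.10 + 7.3×0.15 = 214.247 sabins.
Room volume: 558.53 m³.
Sabine: RT60 = 0.161 × 558.53 / 214.247 = 0.42 s.

0.42 s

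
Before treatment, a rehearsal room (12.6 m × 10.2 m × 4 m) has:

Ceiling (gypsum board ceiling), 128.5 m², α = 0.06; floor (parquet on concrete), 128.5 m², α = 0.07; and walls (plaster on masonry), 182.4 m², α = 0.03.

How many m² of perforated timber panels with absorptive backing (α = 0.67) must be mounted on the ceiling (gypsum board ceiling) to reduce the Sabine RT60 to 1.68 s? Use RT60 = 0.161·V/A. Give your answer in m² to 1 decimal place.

44.4

Total absorption A₁ = 128.5·0.06 + 128.5·0.07 + 182.4·0.03
  = 7.710 + 8.995 + 5.472 = 22.177 m² sabins.
V = 514.08 m³. Target absorption A₂ = 0.161 × 514.08 / 1.68 = 49.266 sabins.
ΔA needed = 49.266 − 22.177 = 27.089 sabins.
Each m² of panel replacing the ceiling (gypsum board ceiling) adds (0.67 − 0.06) = 0.61 sabins.
Area = ΔA/Δα = 27.089/0.61 = 44.4 m².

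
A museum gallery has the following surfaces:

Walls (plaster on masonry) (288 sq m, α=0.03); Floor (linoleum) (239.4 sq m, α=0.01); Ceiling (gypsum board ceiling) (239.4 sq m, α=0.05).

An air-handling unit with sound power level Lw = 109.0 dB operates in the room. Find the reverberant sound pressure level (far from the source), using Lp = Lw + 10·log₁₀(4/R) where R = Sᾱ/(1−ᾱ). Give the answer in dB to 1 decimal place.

101.3 dB

Σ(Sᵢαᵢ) = 288×0.03 + 239.4×0.01 + 239.4×0.05 = 23.004; total area S = 766.8 sq m.
ᾱ = 23.004/766.8 = 0.0300; R = Sᾱ/(1−ᾱ) = 23.004/(1−0.0300) = 23.715 sq m.
Lp = Lw + 10 log₁₀(4/R) = 109.0 -7.73 = 101.3 dB.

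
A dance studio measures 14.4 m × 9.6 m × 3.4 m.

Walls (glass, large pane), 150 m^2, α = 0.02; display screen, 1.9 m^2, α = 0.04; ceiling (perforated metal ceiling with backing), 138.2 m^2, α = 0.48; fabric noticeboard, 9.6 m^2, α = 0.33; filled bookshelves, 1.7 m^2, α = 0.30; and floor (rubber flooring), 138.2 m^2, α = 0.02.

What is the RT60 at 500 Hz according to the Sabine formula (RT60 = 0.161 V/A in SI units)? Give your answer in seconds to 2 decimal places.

Equivalent absorption area: A = 150×0.02 + 1.9×0.04 + 138.2×0.48 + 9.6×0.33 + 1.7×0.30 + 138.2×0.02 = 75.854 m^2.
V = 14.4·9.6·3.4 = 470.016 m³.
RT60 = 0.161 · V / A = 0.161 × 470.016 / 75.854 = 1.00 s.

1.00 sec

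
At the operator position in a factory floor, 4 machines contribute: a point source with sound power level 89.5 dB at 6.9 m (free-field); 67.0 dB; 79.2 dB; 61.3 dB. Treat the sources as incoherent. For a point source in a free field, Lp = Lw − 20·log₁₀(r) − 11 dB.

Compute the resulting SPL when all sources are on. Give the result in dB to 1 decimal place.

79.6 dB

Source at 6.9 m: Lp = 89.5 − 20·log₁₀(6.9) − 11 = 61.7 dB.
Converting to relative power and adding: 10^(61.7/10) + 10^(67.0/10) + 10^(79.2/10) + 10^(61.3/10) = 9.102e+07.
L_total = 10·log₁₀(9.102e+07) = 79.6 dB.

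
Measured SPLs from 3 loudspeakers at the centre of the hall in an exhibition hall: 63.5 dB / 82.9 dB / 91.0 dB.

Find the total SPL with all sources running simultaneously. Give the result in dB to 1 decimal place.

91.6 dB

Σ 10^(Lᵢ/10) = 1.456e+09.
Combined level = 10 log₁₀(1.456e+09) = 91.6 dB.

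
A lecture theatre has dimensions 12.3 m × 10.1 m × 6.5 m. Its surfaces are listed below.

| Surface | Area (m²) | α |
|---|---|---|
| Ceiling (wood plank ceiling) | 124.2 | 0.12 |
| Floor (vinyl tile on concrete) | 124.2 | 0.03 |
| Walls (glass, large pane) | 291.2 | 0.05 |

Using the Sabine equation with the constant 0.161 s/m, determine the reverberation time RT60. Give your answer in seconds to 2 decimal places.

3.92 seconds

Total absorption A = 124.2·0.12 + 124.2·0.03 + 291.2·0.05
  = 14.904 + 3.726 + 14.560 = 33.190 m² sabins.
Room volume: 807.495 m³.
T = 0.161 V/A = 0.161·807.495/33.190 = 3.92 s.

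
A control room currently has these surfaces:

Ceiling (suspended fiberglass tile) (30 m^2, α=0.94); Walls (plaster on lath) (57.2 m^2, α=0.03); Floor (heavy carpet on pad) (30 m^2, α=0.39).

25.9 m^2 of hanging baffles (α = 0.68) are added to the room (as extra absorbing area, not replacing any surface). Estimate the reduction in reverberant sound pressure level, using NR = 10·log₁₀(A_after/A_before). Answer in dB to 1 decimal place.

1.5 dB

Equivalent absorption area: A_before = 30×0.94 + 57.2×0.03 + 30×0.39 = 41.616 m^2.
Added absorption = 25.9 × 0.68 = 17.612 sabins.
New total A_after = 59.228 sabins.
NR = 10·log₁₀(59.228/41.616) = 1.5 dB.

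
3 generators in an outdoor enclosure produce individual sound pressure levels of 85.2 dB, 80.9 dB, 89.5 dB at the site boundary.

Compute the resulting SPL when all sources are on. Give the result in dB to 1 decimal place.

Σ 10^(Lᵢ/10) = 1.345e+09.
Combined level = 10 log₁₀(1.345e+09) = 91.3 dB.

91.3 dB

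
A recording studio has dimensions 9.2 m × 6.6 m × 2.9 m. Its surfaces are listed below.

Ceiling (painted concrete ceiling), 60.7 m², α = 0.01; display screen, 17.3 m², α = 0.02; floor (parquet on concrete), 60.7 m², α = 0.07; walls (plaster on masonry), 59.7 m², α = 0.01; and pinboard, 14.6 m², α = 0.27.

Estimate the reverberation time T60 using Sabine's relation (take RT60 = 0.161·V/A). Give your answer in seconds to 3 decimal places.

2.910 s

A = Σ Sᵢαᵢ = 60.7·0.01 + 17.3·0.02 + 60.7·0.07 + 59.7·0.01 + 14.6·0.27 = 9.741 sabins.
Volume V = 9.2 × 6.6 × 2.9 = 176.088 m³.
Sabine: RT60 = 0.161 × 176.088 / 9.741 = 2.910 s.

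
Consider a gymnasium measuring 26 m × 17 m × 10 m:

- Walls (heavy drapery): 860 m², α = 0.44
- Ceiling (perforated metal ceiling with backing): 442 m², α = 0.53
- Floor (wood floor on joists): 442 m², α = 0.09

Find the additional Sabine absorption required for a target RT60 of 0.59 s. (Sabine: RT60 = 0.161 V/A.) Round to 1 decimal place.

553.7 sabins

Total absorption A₁ = 860·0.44 + 442·0.53 + 442·0.09
  = 378.400 + 234.260 + 39.780 = 652.440 m² sabins.
Target A₂ = 0.161·4420/0.59 = 1206.136 sabins (V = 4420 m³).
Shortfall: 1206.136 − 652.440 = 553.7 sabins.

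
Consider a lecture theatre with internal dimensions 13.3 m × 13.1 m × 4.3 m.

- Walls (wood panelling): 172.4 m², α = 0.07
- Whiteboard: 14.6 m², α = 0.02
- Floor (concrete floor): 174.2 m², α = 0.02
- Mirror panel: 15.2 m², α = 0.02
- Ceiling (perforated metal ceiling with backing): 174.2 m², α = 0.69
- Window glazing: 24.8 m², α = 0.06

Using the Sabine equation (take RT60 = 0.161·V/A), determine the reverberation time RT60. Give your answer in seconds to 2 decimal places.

0.88 sec

Total absorption A = 172.4·0.07 + 14.6·0.02 + 174.2·0.02 + 15.2·0.02 + 174.2·0.69 + 24.8·0.06
  = 12.068 + 0.292 + 3.484 + 0.304 + 120.198 + 1.488 = 137.834 m² sabins.
Volume V = 13.3 × 13.1 × 4.3 = 749.189 m³.
T = 0.161 V/A = 0.161·749.189/137.834 = 0.88 s.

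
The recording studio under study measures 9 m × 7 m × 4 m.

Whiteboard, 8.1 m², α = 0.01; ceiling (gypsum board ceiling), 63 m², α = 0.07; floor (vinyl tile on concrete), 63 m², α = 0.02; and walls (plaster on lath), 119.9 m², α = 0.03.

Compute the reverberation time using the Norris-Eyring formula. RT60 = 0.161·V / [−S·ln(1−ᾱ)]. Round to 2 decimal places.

S = Σ Sᵢ = 254.0 m².
Absorption A = 8.1×0.01 + 63×0.07 + 63×0.02 + 119.9×0.03 = 9.348 sabins.
ᾱ = 9.348 / 254.0 = 0.0368.
Eyring denominator: −S ln(1−ᾱ) = 9.524.
V = 9 × 7 × 4 = 252 m³.
T = 0.161·V/[−S·ln(1−ᾱ)] = 0.161·252/9.524 = 4.26 s.

4.26 sec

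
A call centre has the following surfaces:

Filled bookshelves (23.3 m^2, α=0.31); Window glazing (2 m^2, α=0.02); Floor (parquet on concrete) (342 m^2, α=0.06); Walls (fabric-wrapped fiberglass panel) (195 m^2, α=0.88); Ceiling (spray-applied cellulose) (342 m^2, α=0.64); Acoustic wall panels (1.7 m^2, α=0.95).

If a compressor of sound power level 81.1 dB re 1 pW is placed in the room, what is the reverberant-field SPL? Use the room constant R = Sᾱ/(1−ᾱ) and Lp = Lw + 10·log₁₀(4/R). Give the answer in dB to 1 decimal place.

A = 419.878 sabins; S = 906.0 m^2.
ᾱ = 419.878/906.0 = 0.4634; R = Sᾱ/(1−ᾱ) = 419.878/(1−0.4634) = 782.479 m^2.
Lp = 81.1 + 10·log₁₀(4/782.479) = 81.1 + (-22.91) = 58.2 dB.

58.2 dB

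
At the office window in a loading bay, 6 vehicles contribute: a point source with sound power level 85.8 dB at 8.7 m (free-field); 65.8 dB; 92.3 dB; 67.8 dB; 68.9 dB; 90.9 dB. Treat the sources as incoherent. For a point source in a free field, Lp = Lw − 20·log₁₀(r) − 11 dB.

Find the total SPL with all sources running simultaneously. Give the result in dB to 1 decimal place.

Source at 8.7 m: Lp = 85.8 − 20·log₁₀(8.7) − 11 = 56.0 dB.
Sum in the linear (power) domain: Σ 10^(Lᵢ/10) = 10^(56.0/10) + 10^(65.8/10) + 10^(92.3/10) + 10^(67.8/10) + 10^(68.9/10) + 10^(90.9/10) = 2.947e+09.
L_total = 10·log₁₀(2.947e+09) = 94.7 dB.

94.7 dB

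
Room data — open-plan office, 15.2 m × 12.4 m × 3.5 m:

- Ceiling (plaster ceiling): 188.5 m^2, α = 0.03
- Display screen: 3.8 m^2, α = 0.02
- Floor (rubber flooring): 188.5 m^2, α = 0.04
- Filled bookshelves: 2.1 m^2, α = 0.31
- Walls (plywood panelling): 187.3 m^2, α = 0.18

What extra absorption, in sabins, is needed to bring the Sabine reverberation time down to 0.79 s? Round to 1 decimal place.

A₁ = Σ Sᵢαᵢ = 188.5·0.03 + 3.8·0.02 + 188.5·0.04 + 2.1·0.31 + 187.3·0.18 = 47.636 sabins.
For T = 0.79 s, need A₂ = 0.161·V/T = 0.161·659.68/0.79 = 134.441 sabins.
Shortfall: 134.441 − 47.636 = 86.8 sabins.

86.8 sabins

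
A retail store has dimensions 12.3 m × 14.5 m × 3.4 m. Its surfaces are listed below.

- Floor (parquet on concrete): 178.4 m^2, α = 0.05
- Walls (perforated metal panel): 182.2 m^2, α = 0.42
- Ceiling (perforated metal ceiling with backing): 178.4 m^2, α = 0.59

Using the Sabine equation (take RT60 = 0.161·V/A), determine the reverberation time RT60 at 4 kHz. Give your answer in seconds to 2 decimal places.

Total absorption A = 178.4·0.05 + 182.2·0.42 + 178.4·0.59
  = 8.920 + 76.524 + 105.256 = 190.700 m^2 sabins.
Room volume: 606.39 m³.
RT60 = 0.161 · V / A = 0.161 × 606.39 / 190.700 = 0.51 s.

0.51 s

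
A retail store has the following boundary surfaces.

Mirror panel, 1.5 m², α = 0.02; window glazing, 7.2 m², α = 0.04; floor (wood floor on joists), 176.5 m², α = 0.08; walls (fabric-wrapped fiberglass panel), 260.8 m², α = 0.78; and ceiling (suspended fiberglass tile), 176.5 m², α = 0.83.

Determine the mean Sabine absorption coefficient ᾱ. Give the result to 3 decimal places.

S = Σ Sᵢ = 1.5 + 7.2 + 176.5 + 260.8 + 176.5 = 622.5 m².
Weighted sum Σ Sα = 364.357.
ᾱ = 364.357 / 622.5 = 0.585.

0.585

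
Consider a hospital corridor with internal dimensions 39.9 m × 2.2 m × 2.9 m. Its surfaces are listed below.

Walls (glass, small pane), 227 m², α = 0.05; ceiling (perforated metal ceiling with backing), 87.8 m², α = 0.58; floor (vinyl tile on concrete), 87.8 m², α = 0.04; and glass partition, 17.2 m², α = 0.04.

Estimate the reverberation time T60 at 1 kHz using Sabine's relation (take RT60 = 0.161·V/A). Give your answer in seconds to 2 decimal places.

0.62 seconds

A = Σ Sᵢαᵢ = 227*0.05 + 87.8*0.58 + 87.8*0.04 + 17.2*0.04 = 66.474 sabins.
Volume V = 39.9 × 2.2 × 2.9 = 254.562 m³.
T = 0.161 V/A = 0.161·254.562/66.474 = 0.62 s.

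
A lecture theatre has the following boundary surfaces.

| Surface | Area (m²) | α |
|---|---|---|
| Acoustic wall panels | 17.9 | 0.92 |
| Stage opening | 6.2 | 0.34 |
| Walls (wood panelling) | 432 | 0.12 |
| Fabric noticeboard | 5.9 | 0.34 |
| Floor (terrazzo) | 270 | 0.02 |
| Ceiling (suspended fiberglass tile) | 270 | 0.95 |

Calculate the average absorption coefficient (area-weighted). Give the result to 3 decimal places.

0.334

Total surface area S = 1002.0 m².
A = 17.9·0.92 + 6.2·0.34 + 432·0.12 + 5.9·0.34 + 270·0.02 + 270·0.95 = 334.322 sabins.
ᾱ = 334.322 / 1002.0 = 0.334.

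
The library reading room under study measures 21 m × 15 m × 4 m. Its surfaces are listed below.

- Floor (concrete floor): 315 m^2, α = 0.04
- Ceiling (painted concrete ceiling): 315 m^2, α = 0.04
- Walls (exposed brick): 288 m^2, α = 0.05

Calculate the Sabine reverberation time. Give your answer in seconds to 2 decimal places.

5.12 seconds

A = Σ Sᵢαᵢ = 315×0.04 + 315×0.04 + 288×0.05 = 39.600 sabins.
Room volume: 1260 m³.
T = 0.161 V/A = 0.161·1260/39.600 = 5.12 s.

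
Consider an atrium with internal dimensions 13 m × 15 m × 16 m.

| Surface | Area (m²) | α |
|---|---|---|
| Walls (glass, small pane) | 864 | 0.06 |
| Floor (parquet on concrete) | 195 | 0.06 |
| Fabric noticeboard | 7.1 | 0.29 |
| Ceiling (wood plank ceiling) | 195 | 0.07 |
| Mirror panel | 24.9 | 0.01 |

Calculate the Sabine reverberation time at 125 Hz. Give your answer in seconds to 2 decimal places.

6.32 sec

A = Σ Sᵢαᵢ = 864·0.06 + 195·0.06 + 7.1·0.29 + 195·0.07 + 24.9·0.01 = 79.498 sabins.
V = 13·15·16 = 3120 m³.
Sabine: RT60 = 0.161 × 3120 / 79.498 = 6.32 s.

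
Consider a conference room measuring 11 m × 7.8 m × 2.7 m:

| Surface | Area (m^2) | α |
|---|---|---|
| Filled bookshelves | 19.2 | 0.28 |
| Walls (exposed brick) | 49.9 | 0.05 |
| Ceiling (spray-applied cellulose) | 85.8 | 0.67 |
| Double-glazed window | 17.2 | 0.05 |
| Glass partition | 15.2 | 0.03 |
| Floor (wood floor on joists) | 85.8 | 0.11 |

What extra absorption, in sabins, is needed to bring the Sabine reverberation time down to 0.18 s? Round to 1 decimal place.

131.1 sabins

A₁ = Σ Sᵢαᵢ = 19.2·0.28 + 49.9·0.05 + 85.8·0.67 + 17.2·0.05 + 15.2·0.03 + 85.8·0.11 = 76.111 sabins.
For T = 0.18 s, need A₂ = 0.161·V/T = 0.161·231.66/0.18 = 207.207 sabins.
Additional absorption ΔA = 207.207 − 76.111 = 131.1 sabins.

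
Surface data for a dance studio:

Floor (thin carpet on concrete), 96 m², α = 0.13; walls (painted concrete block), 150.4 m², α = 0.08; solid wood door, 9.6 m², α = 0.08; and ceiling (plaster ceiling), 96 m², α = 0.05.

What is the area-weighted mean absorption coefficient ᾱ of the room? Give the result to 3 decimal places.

0.085

Total surface area S = 352.0 m².
Σ(Sᵢαᵢ) = 96×0.13 + 150.4×0.08 + 9.6×0.08 + 96×0.05 = 30.080.
ᾱ = A/S = 0.085.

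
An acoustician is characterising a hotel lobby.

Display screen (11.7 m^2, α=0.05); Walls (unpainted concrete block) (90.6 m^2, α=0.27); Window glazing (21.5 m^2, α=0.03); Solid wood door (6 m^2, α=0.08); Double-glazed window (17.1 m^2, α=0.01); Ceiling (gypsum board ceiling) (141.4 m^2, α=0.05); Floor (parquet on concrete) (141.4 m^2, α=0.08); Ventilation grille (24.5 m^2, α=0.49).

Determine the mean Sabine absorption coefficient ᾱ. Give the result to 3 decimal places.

Total surface area S = 454.2 m^2.
Weighted sum Σ Sα = 56.730.
ᾱ = A/S = 0.125.

0.125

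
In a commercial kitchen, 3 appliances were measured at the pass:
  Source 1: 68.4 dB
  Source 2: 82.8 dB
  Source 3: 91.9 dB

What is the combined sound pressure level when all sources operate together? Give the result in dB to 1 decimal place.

Converting to relative power and adding: 10^(68.4/10) + 10^(82.8/10) + 10^(91.9/10) = 1.746e+09.
L_total = 10·log₁₀(1.746e+09) = 92.4 dB.

92.4 dB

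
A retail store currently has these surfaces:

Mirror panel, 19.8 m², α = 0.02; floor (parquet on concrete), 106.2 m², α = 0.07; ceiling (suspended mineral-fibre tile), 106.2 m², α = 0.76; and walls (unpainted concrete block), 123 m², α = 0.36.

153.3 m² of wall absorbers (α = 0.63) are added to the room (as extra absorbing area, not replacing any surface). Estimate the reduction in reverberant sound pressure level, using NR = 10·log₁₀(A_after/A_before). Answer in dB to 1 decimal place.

2.4 dB

Equivalent absorption area: A_before = 19.8×0.02 + 106.2×0.07 + 106.2×0.76 + 123×0.36 = 132.822 m².
Added absorption = 153.3 × 0.63 = 96.579 sabins.
New total A_after = 229.401 sabins.
NR = 10·log₁₀(229.401/132.822) = 2.4 dB.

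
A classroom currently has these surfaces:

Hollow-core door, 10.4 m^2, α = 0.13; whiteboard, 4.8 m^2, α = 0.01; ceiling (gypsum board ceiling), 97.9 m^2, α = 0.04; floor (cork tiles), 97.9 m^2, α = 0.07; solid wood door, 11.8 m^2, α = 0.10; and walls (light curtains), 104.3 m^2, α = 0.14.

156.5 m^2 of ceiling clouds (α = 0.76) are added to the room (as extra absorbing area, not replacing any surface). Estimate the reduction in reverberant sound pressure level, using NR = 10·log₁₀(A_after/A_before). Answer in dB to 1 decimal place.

7.2 dB

A_before = Σ Sᵢαᵢ = 10.4·0.13 + 4.8·0.01 + 97.9·0.04 + 97.9·0.07 + 11.8·0.10 + 104.3·0.14 = 27.951 sabins.
Added absorption = 156.5 × 0.76 = 118.940 sabins.
A_after = 27.951 + 118.940 = 146.891 sabins.
Reduction = 10 log₁₀(A_after/A_before) = 10 log₁₀(5.2553) = 7.2 dB.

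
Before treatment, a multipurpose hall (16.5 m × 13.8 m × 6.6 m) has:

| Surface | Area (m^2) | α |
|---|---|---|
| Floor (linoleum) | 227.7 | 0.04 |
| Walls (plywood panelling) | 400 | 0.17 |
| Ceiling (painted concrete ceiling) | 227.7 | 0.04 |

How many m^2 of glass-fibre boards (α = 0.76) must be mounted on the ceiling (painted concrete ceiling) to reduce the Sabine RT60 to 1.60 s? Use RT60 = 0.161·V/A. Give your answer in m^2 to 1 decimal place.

Total absorption A₁ = 227.7*0.04 + 400*0.17 + 227.7*0.04
  = 9.108 + 68.000 + 9.108 = 86.216 m^2 sabins.
Required A₂ = 0.161·1502.82/1.60 = 151.221 sabins.
ΔA needed = 151.221 − 86.216 = 65.005 sabins.
Each m^2 of panel replacing the ceiling (painted concrete ceiling) adds (0.76 − 0.04) = 0.72 sabins.
Area = ΔA/Δα = 65.005/0.72 = 90.3 m^2.

90.3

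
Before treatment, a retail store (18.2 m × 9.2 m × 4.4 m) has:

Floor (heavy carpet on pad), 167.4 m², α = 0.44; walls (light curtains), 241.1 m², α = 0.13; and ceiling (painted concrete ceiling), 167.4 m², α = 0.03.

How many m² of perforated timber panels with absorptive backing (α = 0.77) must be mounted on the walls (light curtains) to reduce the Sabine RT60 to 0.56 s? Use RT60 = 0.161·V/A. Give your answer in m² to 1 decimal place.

A₁ = Σ Sᵢαᵢ = 167.4·0.44 + 241.1·0.13 + 167.4·0.03 = 110.021 sabins.
Required A₂ = 0.161·736.736/0.56 = 211.812 sabins.
Absorption to add: 211.812 − 110.021 = 101.791 sabins.
Each m² of panel replacing the walls (light curtains) adds (0.77 − 0.13) = 0.64 sabins.
Panel area = 101.791 / 0.64 = 159.0 m².

159.0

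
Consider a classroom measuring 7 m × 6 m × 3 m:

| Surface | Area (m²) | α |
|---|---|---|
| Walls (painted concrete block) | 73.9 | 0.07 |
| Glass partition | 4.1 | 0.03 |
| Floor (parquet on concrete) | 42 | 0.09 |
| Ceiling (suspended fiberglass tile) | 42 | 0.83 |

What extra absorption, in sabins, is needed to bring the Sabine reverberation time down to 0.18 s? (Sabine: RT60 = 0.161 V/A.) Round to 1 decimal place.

68.8 sabins

Equivalent absorption area: A₁ = 73.9·0.07 + 4.1·0.03 + 42·0.09 + 42·0.83 = 43.936 m².
For T = 0.18 s, need A₂ = 0.161·V/T = 0.161·126/0.18 = 112.700 sabins.
Shortfall: 112.700 − 43.936 = 68.8 sabins.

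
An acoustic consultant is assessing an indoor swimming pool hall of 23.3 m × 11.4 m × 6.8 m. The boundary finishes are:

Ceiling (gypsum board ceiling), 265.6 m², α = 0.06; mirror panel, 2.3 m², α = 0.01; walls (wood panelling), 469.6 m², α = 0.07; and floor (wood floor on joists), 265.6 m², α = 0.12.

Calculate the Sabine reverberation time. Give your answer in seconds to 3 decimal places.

Total absorption A = 265.6×0.06 + 2.3×0.01 + 469.6×0.07 + 265.6×0.12
  = 15.936 + 0.023 + 32.872 + 31.872 = 80.703 m² sabins.
V = 23.3·11.4·6.8 = 1806.216 m³.
Sabine: RT60 = 0.161 × 1806.216 / 80.703 = 3.603 s.

3.603 seconds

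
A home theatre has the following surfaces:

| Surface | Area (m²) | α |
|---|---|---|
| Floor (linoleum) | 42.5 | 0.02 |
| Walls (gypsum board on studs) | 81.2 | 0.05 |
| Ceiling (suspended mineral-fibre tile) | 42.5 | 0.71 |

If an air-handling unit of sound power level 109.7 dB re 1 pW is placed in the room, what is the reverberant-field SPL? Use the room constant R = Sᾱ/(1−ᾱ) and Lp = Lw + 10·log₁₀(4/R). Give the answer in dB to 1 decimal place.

99.2 dB

A = 35.085 sabins; S = 166.2 m².
ᾱ = 0.2111, so room constant R = A/(1−ᾱ) = 44.473 m².
Lp = 109.7 + 10·log₁₀(4/44.473) = 109.7 + (-10.46) = 99.2 dB.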